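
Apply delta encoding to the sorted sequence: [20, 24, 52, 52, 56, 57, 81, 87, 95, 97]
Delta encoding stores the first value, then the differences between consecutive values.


First value: 20
Deltas:
  24 - 20 = 4
  52 - 24 = 28
  52 - 52 = 0
  56 - 52 = 4
  57 - 56 = 1
  81 - 57 = 24
  87 - 81 = 6
  95 - 87 = 8
  97 - 95 = 2


Delta encoded: [20, 4, 28, 0, 4, 1, 24, 6, 8, 2]


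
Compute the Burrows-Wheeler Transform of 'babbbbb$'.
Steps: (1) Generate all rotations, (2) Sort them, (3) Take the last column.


Rotations (sorted):
  0: $babbbbb -> last char: b
  1: abbbbb$b -> last char: b
  2: b$babbbb -> last char: b
  3: babbbbb$ -> last char: $
  4: bb$babbb -> last char: b
  5: bbb$babb -> last char: b
  6: bbbb$bab -> last char: b
  7: bbbbb$ba -> last char: a


BWT = bbb$bbba


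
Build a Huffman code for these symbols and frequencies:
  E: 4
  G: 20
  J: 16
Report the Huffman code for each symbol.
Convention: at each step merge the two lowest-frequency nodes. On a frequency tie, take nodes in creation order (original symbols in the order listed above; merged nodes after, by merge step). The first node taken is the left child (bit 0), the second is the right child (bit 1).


Huffman tree construction:
Step 1: Merge E(4) + J(16) = 20
Step 2: Merge G(20) + (E+J)(20) = 40
Read each symbol's code off the tree from the root (left child = 0, right child = 1).

Codes:
  E: 10 (length 2)
  G: 0 (length 1)
  J: 11 (length 2)
Average code length: 60/40 = 1.5000 bits/symbol


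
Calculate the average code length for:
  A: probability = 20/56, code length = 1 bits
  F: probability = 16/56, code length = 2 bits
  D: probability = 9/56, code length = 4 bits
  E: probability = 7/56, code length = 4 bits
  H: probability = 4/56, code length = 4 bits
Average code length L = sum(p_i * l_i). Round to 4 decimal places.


Weighted contributions p_i * l_i:
  A: (20/56) * 1 = 20/56
  F: (16/56) * 2 = 32/56
  D: (9/56) * 4 = 36/56
  E: (7/56) * 4 = 28/56
  H: (4/56) * 4 = 16/56
Sum = (20 + 32 + 36 + 28 + 16)/56 = 132/56

L = 132/56 = 2.3571 bits/symbol


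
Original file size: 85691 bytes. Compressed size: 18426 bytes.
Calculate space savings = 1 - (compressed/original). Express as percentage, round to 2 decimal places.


ratio = compressed/original = 18426/85691 = 0.215028
savings = 1 - ratio = 1 - 0.215028 = 0.784972
as a percentage: 0.784972 * 100 = 78.5%

Space savings = 1 - 18426/85691 = 78.5%


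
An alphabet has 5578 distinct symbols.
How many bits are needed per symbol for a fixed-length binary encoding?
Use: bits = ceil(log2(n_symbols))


log2(5578) = 12.4455
Bracket: 2^12 = 4096 < 5578 <= 2^13 = 8192
So ceil(log2(5578)) = 13

bits = ceil(log2(5578)) = ceil(12.4455) = 13 bits


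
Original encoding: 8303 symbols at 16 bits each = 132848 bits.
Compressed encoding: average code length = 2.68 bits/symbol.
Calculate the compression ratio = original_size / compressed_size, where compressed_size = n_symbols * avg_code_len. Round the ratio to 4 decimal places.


original_size = n_symbols * orig_bits = 8303 * 16 = 132848 bits
compressed_size = n_symbols * avg_code_len = 8303 * 2.68 = 22252.04 bits
ratio = original_size / compressed_size = 132848 / 22252.04 = 5.9701

Compression ratio = 5.9701


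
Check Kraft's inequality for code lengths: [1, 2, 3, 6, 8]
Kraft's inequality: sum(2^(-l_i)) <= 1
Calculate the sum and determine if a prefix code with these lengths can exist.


Sum = 2^(-1) + 2^(-2) + 2^(-3) + 2^(-6) + 2^(-8)
    = 0.5 + 0.25 + 0.125 + 0.015625 + 0.00390625
    = 229/256 = 0.89453125
Since 0.89453125 <= 1, Kraft's inequality IS satisfied.
A prefix code with these lengths CAN exist.

Kraft sum = 0.89453125. Satisfied.


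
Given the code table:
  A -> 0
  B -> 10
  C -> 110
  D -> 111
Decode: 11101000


Decoding:
111 -> D
0 -> A
10 -> B
0 -> A
0 -> A


Result: DABAA


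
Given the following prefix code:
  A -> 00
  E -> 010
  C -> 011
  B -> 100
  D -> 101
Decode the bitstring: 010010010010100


Decoding step by step:
Bits 010 -> E
Bits 010 -> E
Bits 010 -> E
Bits 010 -> E
Bits 100 -> B


Decoded message: EEEEB


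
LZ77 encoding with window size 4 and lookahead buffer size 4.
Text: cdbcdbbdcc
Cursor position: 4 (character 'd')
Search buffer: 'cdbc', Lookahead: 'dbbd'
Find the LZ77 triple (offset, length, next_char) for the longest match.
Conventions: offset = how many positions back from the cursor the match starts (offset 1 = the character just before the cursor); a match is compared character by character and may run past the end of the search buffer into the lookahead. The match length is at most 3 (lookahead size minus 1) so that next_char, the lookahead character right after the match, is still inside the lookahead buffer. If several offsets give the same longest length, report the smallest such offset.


Try each offset into the search buffer:
  offset=1 (pos 3, char 'c'): match length 0
  offset=2 (pos 2, char 'b'): match length 0
  offset=3 (pos 1, char 'd'): match length 2
  offset=4 (pos 0, char 'c'): match length 0
Longest match has length 2 at offset 3.
next_char = character at position 4 + 2 = 6 -> 'b'

Best match: offset=3, length=2 (matching 'db' starting at position 1)
LZ77 triple: (3, 2, 'b')


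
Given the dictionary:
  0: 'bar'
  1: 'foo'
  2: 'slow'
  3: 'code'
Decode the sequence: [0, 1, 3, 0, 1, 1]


Look up each index in the dictionary:
  0 -> 'bar'
  1 -> 'foo'
  3 -> 'code'
  0 -> 'bar'
  1 -> 'foo'
  1 -> 'foo'

Decoded: "bar foo code bar foo foo"


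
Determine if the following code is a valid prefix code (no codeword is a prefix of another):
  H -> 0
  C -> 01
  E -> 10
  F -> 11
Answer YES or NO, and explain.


Checking each pair (does one codeword prefix another?):
  H='0' vs C='01': prefix -- VIOLATION

NO -- this is NOT a valid prefix code. H (0) is a prefix of C (01).


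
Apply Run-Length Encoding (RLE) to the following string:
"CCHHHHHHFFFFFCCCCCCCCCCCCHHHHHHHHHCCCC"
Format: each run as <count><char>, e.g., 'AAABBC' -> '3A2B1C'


Scanning runs left to right:
  i=0: run of 'C' x 2 -> '2C'
  i=2: run of 'H' x 6 -> '6H'
  i=8: run of 'F' x 5 -> '5F'
  i=13: run of 'C' x 12 -> '12C'
  i=25: run of 'H' x 9 -> '9H'
  i=34: run of 'C' x 4 -> '4C'

RLE = 2C6H5F12C9H4C


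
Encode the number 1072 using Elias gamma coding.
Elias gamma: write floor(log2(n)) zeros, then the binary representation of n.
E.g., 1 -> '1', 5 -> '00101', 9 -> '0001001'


num_bits = floor(log2(1072)) + 1 = 11
leading_zeros = num_bits - 1 = 10
binary(1072) = 10000110000

Elias gamma(1072) = '0000000000' + '10000110000' = 000000000010000110000 (21 bits)


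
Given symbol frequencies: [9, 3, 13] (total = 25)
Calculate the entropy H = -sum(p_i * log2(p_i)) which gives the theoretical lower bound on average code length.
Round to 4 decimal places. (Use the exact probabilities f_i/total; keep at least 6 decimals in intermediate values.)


Per-symbol terms -p_i * log2(p_i) with p_i = f_i/25:
  p = 9/25 = 0.360000: log2(p) = -1.473931, -p*log2(p) = 0.530615
  p = 3/25 = 0.120000: log2(p) = -3.058894, -p*log2(p) = 0.367067
  p = 13/25 = 0.520000: log2(p) = -0.943416, -p*log2(p) = 0.490577
H = 0.530615 + 0.367067 + 0.490577 = 1.388259

H = 1.3883 bits/symbol


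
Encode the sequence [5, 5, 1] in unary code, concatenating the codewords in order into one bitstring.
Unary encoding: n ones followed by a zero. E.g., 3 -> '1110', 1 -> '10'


Encode each number as n ones followed by a terminating 0:
  5 -> 111110 (6 bits)
  5 -> 111110 (6 bits)
  1 -> 10 (2 bits)
Total length = 6 + 6 + 2 = 14 bits.

Unary([5, 5, 1]) = 11111011111010 (14 bits)


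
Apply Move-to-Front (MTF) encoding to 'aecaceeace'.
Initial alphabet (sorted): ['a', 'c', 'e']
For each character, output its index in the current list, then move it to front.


MTF encoding:
'a': index 0 in ['a', 'c', 'e'] -> ['a', 'c', 'e']
'e': index 2 in ['a', 'c', 'e'] -> ['e', 'a', 'c']
'c': index 2 in ['e', 'a', 'c'] -> ['c', 'e', 'a']
'a': index 2 in ['c', 'e', 'a'] -> ['a', 'c', 'e']
'c': index 1 in ['a', 'c', 'e'] -> ['c', 'a', 'e']
'e': index 2 in ['c', 'a', 'e'] -> ['e', 'c', 'a']
'e': index 0 in ['e', 'c', 'a'] -> ['e', 'c', 'a']
'a': index 2 in ['e', 'c', 'a'] -> ['a', 'e', 'c']
'c': index 2 in ['a', 'e', 'c'] -> ['c', 'a', 'e']
'e': index 2 in ['c', 'a', 'e'] -> ['e', 'c', 'a']


Output: [0, 2, 2, 2, 1, 2, 0, 2, 2, 2]


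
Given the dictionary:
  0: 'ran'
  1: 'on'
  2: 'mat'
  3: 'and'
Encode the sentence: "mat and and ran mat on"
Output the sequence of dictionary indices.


Look up each word in the dictionary:
  'mat' -> 2
  'and' -> 3
  'and' -> 3
  'ran' -> 0
  'mat' -> 2
  'on' -> 1

Encoded: [2, 3, 3, 0, 2, 1]


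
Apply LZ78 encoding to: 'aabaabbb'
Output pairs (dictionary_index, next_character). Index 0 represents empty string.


LZ78 encoding steps:
Dictionary: {0: ''}
Step 1: w='' (idx 0), next='a' -> output (0, 'a'), add 'a' as idx 1
Step 2: w='a' (idx 1), next='b' -> output (1, 'b'), add 'ab' as idx 2
Step 3: w='a' (idx 1), next='a' -> output (1, 'a'), add 'aa' as idx 3
Step 4: w='' (idx 0), next='b' -> output (0, 'b'), add 'b' as idx 4
Step 5: w='b' (idx 4), next='b' -> output (4, 'b'), add 'bb' as idx 5


Encoded: [(0, 'a'), (1, 'b'), (1, 'a'), (0, 'b'), (4, 'b')]


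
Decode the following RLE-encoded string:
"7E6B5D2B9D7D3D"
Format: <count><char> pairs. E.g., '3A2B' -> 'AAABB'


Expanding each <count><char> pair:
  7E -> 'EEEEEEE'
  6B -> 'BBBBBB'
  5D -> 'DDDDD'
  2B -> 'BB'
  9D -> 'DDDDDDDDD'
  7D -> 'DDDDDDD'
  3D -> 'DDD'

Decoded = EEEEEEEBBBBBBDDDDDBBDDDDDDDDDDDDDDDDDDD


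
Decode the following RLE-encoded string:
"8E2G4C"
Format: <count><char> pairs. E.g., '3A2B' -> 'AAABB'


Expanding each <count><char> pair:
  8E -> 'EEEEEEEE'
  2G -> 'GG'
  4C -> 'CCCC'

Decoded = EEEEEEEEGGCCCC


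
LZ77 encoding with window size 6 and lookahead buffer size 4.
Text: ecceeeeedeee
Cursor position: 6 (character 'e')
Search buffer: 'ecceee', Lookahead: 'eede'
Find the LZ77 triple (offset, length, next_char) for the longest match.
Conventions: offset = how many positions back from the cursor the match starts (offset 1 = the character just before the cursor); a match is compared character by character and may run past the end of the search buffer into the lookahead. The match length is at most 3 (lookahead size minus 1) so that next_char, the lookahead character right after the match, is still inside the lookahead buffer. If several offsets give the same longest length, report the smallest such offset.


Try each offset into the search buffer:
  offset=1 (pos 5, char 'e'): match length 2
  offset=2 (pos 4, char 'e'): match length 2
  offset=3 (pos 3, char 'e'): match length 2
  offset=4 (pos 2, char 'c'): match length 0
  offset=5 (pos 1, char 'c'): match length 0
  offset=6 (pos 0, char 'e'): match length 1
Longest match has length 2, found at offsets 1, 2, 3; take the smallest, offset 1.
next_char = character at position 6 + 2 = 8 -> 'd'

Best match: offset=1, length=2 (matching 'ee' starting at position 5)
LZ77 triple: (1, 2, 'd')


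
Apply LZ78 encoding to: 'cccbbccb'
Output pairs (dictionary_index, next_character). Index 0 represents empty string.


LZ78 encoding steps:
Dictionary: {0: ''}
Step 1: w='' (idx 0), next='c' -> output (0, 'c'), add 'c' as idx 1
Step 2: w='c' (idx 1), next='c' -> output (1, 'c'), add 'cc' as idx 2
Step 3: w='' (idx 0), next='b' -> output (0, 'b'), add 'b' as idx 3
Step 4: w='b' (idx 3), next='c' -> output (3, 'c'), add 'bc' as idx 4
Step 5: w='c' (idx 1), next='b' -> output (1, 'b'), add 'cb' as idx 5


Encoded: [(0, 'c'), (1, 'c'), (0, 'b'), (3, 'c'), (1, 'b')]


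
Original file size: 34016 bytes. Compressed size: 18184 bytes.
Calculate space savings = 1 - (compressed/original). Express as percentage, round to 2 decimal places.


ratio = compressed/original = 18184/34016 = 0.534572
savings = 1 - ratio = 1 - 0.534572 = 0.465428
as a percentage: 0.465428 * 100 = 46.54%

Space savings = 1 - 18184/34016 = 46.54%


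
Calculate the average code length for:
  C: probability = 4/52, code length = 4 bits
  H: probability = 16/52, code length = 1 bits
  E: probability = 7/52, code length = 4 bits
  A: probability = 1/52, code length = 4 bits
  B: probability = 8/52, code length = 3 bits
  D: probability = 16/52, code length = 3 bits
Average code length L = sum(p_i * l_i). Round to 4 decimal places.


Weighted contributions p_i * l_i:
  C: (4/52) * 4 = 16/52
  H: (16/52) * 1 = 16/52
  E: (7/52) * 4 = 28/52
  A: (1/52) * 4 = 4/52
  B: (8/52) * 3 = 24/52
  D: (16/52) * 3 = 48/52
Sum = (16 + 16 + 28 + 4 + 24 + 48)/52 = 136/52

L = 136/52 = 2.6154 bits/symbol


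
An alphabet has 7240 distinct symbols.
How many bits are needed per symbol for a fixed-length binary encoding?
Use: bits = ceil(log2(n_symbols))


log2(7240) = 12.8218
Bracket: 2^12 = 4096 < 7240 <= 2^13 = 8192
So ceil(log2(7240)) = 13

bits = ceil(log2(7240)) = ceil(12.8218) = 13 bits


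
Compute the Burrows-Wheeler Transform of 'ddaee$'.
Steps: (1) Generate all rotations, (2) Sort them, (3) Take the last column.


Rotations (sorted):
  0: $ddaee -> last char: e
  1: aee$dd -> last char: d
  2: daee$d -> last char: d
  3: ddaee$ -> last char: $
  4: e$ddae -> last char: e
  5: ee$dda -> last char: a


BWT = edd$ea


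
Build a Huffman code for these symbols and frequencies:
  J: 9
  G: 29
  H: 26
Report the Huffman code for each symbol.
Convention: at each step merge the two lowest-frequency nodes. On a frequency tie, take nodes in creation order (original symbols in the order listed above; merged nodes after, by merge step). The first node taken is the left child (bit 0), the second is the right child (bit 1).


Huffman tree construction:
Step 1: Merge J(9) + H(26) = 35
Step 2: Merge G(29) + (J+H)(35) = 64
Read each symbol's code off the tree from the root (left child = 0, right child = 1).

Codes:
  J: 10 (length 2)
  G: 0 (length 1)
  H: 11 (length 2)
Average code length: 99/64 = 1.5469 bits/symbol


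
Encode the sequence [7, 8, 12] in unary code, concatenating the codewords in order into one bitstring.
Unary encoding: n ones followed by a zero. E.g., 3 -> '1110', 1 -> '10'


Encode each number as n ones followed by a terminating 0:
  7 -> 11111110 (8 bits)
  8 -> 111111110 (9 bits)
  12 -> 1111111111110 (13 bits)
Total length = 8 + 9 + 13 = 30 bits.

Unary([7, 8, 12]) = 111111101111111101111111111110 (30 bits)


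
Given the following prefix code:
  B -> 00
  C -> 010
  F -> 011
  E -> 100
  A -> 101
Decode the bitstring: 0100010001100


Decoding step by step:
Bits 010 -> C
Bits 00 -> B
Bits 100 -> E
Bits 011 -> F
Bits 00 -> B


Decoded message: CBEFB


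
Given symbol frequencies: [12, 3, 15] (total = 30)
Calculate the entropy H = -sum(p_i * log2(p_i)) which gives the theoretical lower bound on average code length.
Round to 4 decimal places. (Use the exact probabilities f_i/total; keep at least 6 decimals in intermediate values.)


Per-symbol terms -p_i * log2(p_i) with p_i = f_i/30:
  p = 12/30 = 0.400000: log2(p) = -1.321928, -p*log2(p) = 0.528771
  p = 3/30 = 0.100000: log2(p) = -3.321928, -p*log2(p) = 0.332193
  p = 15/30 = 0.500000: log2(p) = -1.000000, -p*log2(p) = 0.500000
H = 0.528771 + 0.332193 + 0.500000 = 1.360964

H = 1.361 bits/symbol


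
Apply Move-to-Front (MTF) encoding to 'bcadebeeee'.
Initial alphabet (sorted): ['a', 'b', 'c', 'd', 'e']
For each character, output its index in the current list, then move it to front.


MTF encoding:
'b': index 1 in ['a', 'b', 'c', 'd', 'e'] -> ['b', 'a', 'c', 'd', 'e']
'c': index 2 in ['b', 'a', 'c', 'd', 'e'] -> ['c', 'b', 'a', 'd', 'e']
'a': index 2 in ['c', 'b', 'a', 'd', 'e'] -> ['a', 'c', 'b', 'd', 'e']
'd': index 3 in ['a', 'c', 'b', 'd', 'e'] -> ['d', 'a', 'c', 'b', 'e']
'e': index 4 in ['d', 'a', 'c', 'b', 'e'] -> ['e', 'd', 'a', 'c', 'b']
'b': index 4 in ['e', 'd', 'a', 'c', 'b'] -> ['b', 'e', 'd', 'a', 'c']
'e': index 1 in ['b', 'e', 'd', 'a', 'c'] -> ['e', 'b', 'd', 'a', 'c']
'e': index 0 in ['e', 'b', 'd', 'a', 'c'] -> ['e', 'b', 'd', 'a', 'c']
'e': index 0 in ['e', 'b', 'd', 'a', 'c'] -> ['e', 'b', 'd', 'a', 'c']
'e': index 0 in ['e', 'b', 'd', 'a', 'c'] -> ['e', 'b', 'd', 'a', 'c']


Output: [1, 2, 2, 3, 4, 4, 1, 0, 0, 0]


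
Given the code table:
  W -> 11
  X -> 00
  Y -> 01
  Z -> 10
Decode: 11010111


Decoding:
11 -> W
01 -> Y
01 -> Y
11 -> W


Result: WYYW


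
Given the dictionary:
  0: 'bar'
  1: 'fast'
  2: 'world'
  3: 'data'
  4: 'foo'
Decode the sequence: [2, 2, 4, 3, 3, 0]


Look up each index in the dictionary:
  2 -> 'world'
  2 -> 'world'
  4 -> 'foo'
  3 -> 'data'
  3 -> 'data'
  0 -> 'bar'

Decoded: "world world foo data data bar"


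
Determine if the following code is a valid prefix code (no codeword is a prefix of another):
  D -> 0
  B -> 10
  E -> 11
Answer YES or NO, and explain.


Checking each pair (does one codeword prefix another?):
  D='0' vs B='10': no prefix
  D='0' vs E='11': no prefix
  B='10' vs D='0': no prefix
  B='10' vs E='11': no prefix
  E='11' vs D='0': no prefix
  E='11' vs B='10': no prefix
No violation found over all pairs.

YES -- this is a valid prefix code. No codeword is a prefix of any other codeword.


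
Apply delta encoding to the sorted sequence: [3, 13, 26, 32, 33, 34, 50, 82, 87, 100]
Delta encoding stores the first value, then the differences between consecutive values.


First value: 3
Deltas:
  13 - 3 = 10
  26 - 13 = 13
  32 - 26 = 6
  33 - 32 = 1
  34 - 33 = 1
  50 - 34 = 16
  82 - 50 = 32
  87 - 82 = 5
  100 - 87 = 13


Delta encoded: [3, 10, 13, 6, 1, 1, 16, 32, 5, 13]


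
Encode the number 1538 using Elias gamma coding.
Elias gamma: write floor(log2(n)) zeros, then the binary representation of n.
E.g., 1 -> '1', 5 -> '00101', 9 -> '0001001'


num_bits = floor(log2(1538)) + 1 = 11
leading_zeros = num_bits - 1 = 10
binary(1538) = 11000000010

Elias gamma(1538) = '0000000000' + '11000000010' = 000000000011000000010 (21 bits)


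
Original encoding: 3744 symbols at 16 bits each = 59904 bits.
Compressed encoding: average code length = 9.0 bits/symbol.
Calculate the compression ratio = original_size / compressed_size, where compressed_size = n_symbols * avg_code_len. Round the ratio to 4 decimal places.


original_size = n_symbols * orig_bits = 3744 * 16 = 59904 bits
compressed_size = n_symbols * avg_code_len = 3744 * 9.0 = 33696.0 bits
ratio = original_size / compressed_size = 59904 / 33696.0 = 1.7778

Compression ratio = 1.7778


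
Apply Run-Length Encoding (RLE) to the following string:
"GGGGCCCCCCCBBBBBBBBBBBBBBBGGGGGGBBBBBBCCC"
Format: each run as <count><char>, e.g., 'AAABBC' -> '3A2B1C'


Scanning runs left to right:
  i=0: run of 'G' x 4 -> '4G'
  i=4: run of 'C' x 7 -> '7C'
  i=11: run of 'B' x 15 -> '15B'
  i=26: run of 'G' x 6 -> '6G'
  i=32: run of 'B' x 6 -> '6B'
  i=38: run of 'C' x 3 -> '3C'

RLE = 4G7C15B6G6B3C


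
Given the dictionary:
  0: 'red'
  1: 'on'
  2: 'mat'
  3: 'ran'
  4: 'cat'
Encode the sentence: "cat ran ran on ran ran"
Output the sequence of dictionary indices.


Look up each word in the dictionary:
  'cat' -> 4
  'ran' -> 3
  'ran' -> 3
  'on' -> 1
  'ran' -> 3
  'ran' -> 3

Encoded: [4, 3, 3, 1, 3, 3]


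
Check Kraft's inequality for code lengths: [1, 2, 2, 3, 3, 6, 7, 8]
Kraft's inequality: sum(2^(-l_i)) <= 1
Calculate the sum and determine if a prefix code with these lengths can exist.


Sum = 2^(-1) + 2^(-2) + 2^(-2) + 2^(-3) + 2^(-3) + 2^(-6) + 2^(-7) + 2^(-8)
    = 0.5 + 0.25 + 0.25 + 0.125 + 0.125 + 0.015625 + 0.0078125 + 0.00390625
    = 327/256 = 1.27734375
Since 1.27734375 > 1, Kraft's inequality is NOT satisfied.
A prefix code with these lengths CANNOT exist.

Kraft sum = 1.27734375. Not satisfied.


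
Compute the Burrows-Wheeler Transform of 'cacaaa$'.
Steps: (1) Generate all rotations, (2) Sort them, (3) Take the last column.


Rotations (sorted):
  0: $cacaaa -> last char: a
  1: a$cacaa -> last char: a
  2: aa$caca -> last char: a
  3: aaa$cac -> last char: c
  4: acaaa$c -> last char: c
  5: caaa$ca -> last char: a
  6: cacaaa$ -> last char: $


BWT = aaacca$


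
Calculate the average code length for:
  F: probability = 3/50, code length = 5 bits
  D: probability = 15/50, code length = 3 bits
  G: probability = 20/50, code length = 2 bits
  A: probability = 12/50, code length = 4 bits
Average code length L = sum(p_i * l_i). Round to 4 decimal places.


Weighted contributions p_i * l_i:
  F: (3/50) * 5 = 15/50
  D: (15/50) * 3 = 45/50
  G: (20/50) * 2 = 40/50
  A: (12/50) * 4 = 48/50
Sum = (15 + 45 + 40 + 48)/50 = 148/50

L = 148/50 = 2.9600 bits/symbol


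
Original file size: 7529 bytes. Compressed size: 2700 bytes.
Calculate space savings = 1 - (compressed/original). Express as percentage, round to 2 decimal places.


ratio = compressed/original = 2700/7529 = 0.358613
savings = 1 - ratio = 1 - 0.358613 = 0.641387
as a percentage: 0.641387 * 100 = 64.14%

Space savings = 1 - 2700/7529 = 64.14%


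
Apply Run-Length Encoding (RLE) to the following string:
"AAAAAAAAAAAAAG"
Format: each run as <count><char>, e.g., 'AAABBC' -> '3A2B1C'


Scanning runs left to right:
  i=0: run of 'A' x 13 -> '13A'
  i=13: run of 'G' x 1 -> '1G'

RLE = 13A1G


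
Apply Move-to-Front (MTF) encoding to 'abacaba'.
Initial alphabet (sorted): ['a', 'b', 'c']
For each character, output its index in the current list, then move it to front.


MTF encoding:
'a': index 0 in ['a', 'b', 'c'] -> ['a', 'b', 'c']
'b': index 1 in ['a', 'b', 'c'] -> ['b', 'a', 'c']
'a': index 1 in ['b', 'a', 'c'] -> ['a', 'b', 'c']
'c': index 2 in ['a', 'b', 'c'] -> ['c', 'a', 'b']
'a': index 1 in ['c', 'a', 'b'] -> ['a', 'c', 'b']
'b': index 2 in ['a', 'c', 'b'] -> ['b', 'a', 'c']
'a': index 1 in ['b', 'a', 'c'] -> ['a', 'b', 'c']


Output: [0, 1, 1, 2, 1, 2, 1]


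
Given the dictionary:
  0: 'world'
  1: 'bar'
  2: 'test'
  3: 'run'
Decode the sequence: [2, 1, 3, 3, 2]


Look up each index in the dictionary:
  2 -> 'test'
  1 -> 'bar'
  3 -> 'run'
  3 -> 'run'
  2 -> 'test'

Decoded: "test bar run run test"


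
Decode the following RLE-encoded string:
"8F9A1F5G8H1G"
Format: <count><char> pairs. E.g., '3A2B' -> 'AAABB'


Expanding each <count><char> pair:
  8F -> 'FFFFFFFF'
  9A -> 'AAAAAAAAA'
  1F -> 'F'
  5G -> 'GGGGG'
  8H -> 'HHHHHHHH'
  1G -> 'G'

Decoded = FFFFFFFFAAAAAAAAAFGGGGGHHHHHHHHG


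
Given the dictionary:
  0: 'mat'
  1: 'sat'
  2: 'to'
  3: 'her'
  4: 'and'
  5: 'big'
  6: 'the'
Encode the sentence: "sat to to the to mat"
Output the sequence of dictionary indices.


Look up each word in the dictionary:
  'sat' -> 1
  'to' -> 2
  'to' -> 2
  'the' -> 6
  'to' -> 2
  'mat' -> 0

Encoded: [1, 2, 2, 6, 2, 0]


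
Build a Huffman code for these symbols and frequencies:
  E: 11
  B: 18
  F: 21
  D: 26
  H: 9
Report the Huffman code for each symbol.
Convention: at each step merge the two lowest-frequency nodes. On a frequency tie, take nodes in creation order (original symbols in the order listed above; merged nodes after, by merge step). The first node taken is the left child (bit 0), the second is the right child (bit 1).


Huffman tree construction:
Step 1: Merge H(9) + E(11) = 20
Step 2: Merge B(18) + (H+E)(20) = 38
Step 3: Merge F(21) + D(26) = 47
Step 4: Merge (B+(H+E))(38) + (F+D)(47) = 85
Read each symbol's code off the tree from the root (left child = 0, right child = 1).

Codes:
  E: 011 (length 3)
  B: 00 (length 2)
  F: 10 (length 2)
  D: 11 (length 2)
  H: 010 (length 3)
Average code length: 190/85 = 2.2353 bits/symbol


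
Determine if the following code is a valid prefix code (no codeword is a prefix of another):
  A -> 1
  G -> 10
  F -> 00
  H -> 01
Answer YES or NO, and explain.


Checking each pair (does one codeword prefix another?):
  A='1' vs G='10': prefix -- VIOLATION

NO -- this is NOT a valid prefix code. A (1) is a prefix of G (10).


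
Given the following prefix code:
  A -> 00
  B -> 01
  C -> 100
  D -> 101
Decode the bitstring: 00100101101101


Decoding step by step:
Bits 00 -> A
Bits 100 -> C
Bits 101 -> D
Bits 101 -> D
Bits 101 -> D


Decoded message: ACDDD


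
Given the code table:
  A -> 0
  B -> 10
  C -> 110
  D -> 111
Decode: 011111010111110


Decoding:
0 -> A
111 -> D
110 -> C
10 -> B
111 -> D
110 -> C


Result: ADCBDC


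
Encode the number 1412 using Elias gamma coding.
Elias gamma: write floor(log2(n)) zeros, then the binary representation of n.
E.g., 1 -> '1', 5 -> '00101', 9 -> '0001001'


num_bits = floor(log2(1412)) + 1 = 11
leading_zeros = num_bits - 1 = 10
binary(1412) = 10110000100

Elias gamma(1412) = '0000000000' + '10110000100' = 000000000010110000100 (21 bits)


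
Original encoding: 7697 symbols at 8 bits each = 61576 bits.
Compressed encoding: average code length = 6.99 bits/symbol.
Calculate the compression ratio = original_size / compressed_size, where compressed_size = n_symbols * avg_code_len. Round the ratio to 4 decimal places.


original_size = n_symbols * orig_bits = 7697 * 8 = 61576 bits
compressed_size = n_symbols * avg_code_len = 7697 * 6.99 = 53802.03 bits
ratio = original_size / compressed_size = 61576 / 53802.03 = 1.1445

Compression ratio = 1.1445


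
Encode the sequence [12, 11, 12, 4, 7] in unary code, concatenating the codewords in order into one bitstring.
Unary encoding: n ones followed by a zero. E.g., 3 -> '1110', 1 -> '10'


Encode each number as n ones followed by a terminating 0:
  12 -> 1111111111110 (13 bits)
  11 -> 111111111110 (12 bits)
  12 -> 1111111111110 (13 bits)
  4 -> 11110 (5 bits)
  7 -> 11111110 (8 bits)
Total length = 13 + 12 + 13 + 5 + 8 = 51 bits.

Unary([12, 11, 12, 4, 7]) = 111111111111011111111111011111111111101111011111110 (51 bits)


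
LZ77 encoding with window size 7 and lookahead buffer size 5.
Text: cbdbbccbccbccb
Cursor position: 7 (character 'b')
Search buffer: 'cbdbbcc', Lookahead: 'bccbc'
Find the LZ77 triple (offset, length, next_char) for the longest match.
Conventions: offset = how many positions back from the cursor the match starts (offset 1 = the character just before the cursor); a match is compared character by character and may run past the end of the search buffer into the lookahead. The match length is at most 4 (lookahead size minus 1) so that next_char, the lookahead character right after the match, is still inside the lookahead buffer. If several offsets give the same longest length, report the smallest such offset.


Try each offset into the search buffer:
  offset=1 (pos 6, char 'c'): match length 0
  offset=2 (pos 5, char 'c'): match length 0
  offset=3 (pos 4, char 'b'): match length 4
  offset=4 (pos 3, char 'b'): match length 1
  offset=5 (pos 2, char 'd'): match length 0
  offset=6 (pos 1, char 'b'): match length 1
  offset=7 (pos 0, char 'c'): match length 0
Longest match has length 4 at offset 3.
next_char = character at position 7 + 4 = 11 -> 'c'

Best match: offset=3, length=4 (matching 'bccb' starting at position 4)
LZ77 triple: (3, 4, 'c')


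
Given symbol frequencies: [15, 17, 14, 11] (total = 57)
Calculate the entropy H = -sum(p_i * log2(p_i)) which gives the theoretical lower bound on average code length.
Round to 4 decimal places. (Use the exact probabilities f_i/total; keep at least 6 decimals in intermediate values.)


Per-symbol terms -p_i * log2(p_i) with p_i = f_i/57:
  p = 15/57 = 0.263158: log2(p) = -1.925999, -p*log2(p) = 0.506842
  p = 17/57 = 0.298246: log2(p) = -1.745427, -p*log2(p) = 0.520566
  p = 14/57 = 0.245614: log2(p) = -2.025535, -p*log2(p) = 0.497500
  p = 11/57 = 0.192982: log2(p) = -2.373458, -p*log2(p) = 0.458036
H = 0.506842 + 0.520566 + 0.497500 + 0.458036 = 1.982944

H = 1.9829 bits/symbol


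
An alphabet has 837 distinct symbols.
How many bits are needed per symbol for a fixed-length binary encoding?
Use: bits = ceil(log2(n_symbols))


log2(837) = 9.7091
Bracket: 2^9 = 512 < 837 <= 2^10 = 1024
So ceil(log2(837)) = 10

bits = ceil(log2(837)) = ceil(9.7091) = 10 bits


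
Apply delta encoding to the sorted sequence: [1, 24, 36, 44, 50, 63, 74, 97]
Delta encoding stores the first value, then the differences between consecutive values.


First value: 1
Deltas:
  24 - 1 = 23
  36 - 24 = 12
  44 - 36 = 8
  50 - 44 = 6
  63 - 50 = 13
  74 - 63 = 11
  97 - 74 = 23


Delta encoded: [1, 23, 12, 8, 6, 13, 11, 23]


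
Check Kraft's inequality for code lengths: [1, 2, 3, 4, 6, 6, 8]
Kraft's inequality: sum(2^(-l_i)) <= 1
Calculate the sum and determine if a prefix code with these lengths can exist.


Sum = 2^(-1) + 2^(-2) + 2^(-3) + 2^(-4) + 2^(-6) + 2^(-6) + 2^(-8)
    = 0.5 + 0.25 + 0.125 + 0.0625 + 0.015625 + 0.015625 + 0.00390625
    = 249/256 = 0.97265625
Since 0.97265625 <= 1, Kraft's inequality IS satisfied.
A prefix code with these lengths CAN exist.

Kraft sum = 0.97265625. Satisfied.


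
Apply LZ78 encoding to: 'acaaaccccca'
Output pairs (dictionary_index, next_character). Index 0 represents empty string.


LZ78 encoding steps:
Dictionary: {0: ''}
Step 1: w='' (idx 0), next='a' -> output (0, 'a'), add 'a' as idx 1
Step 2: w='' (idx 0), next='c' -> output (0, 'c'), add 'c' as idx 2
Step 3: w='a' (idx 1), next='a' -> output (1, 'a'), add 'aa' as idx 3
Step 4: w='a' (idx 1), next='c' -> output (1, 'c'), add 'ac' as idx 4
Step 5: w='c' (idx 2), next='c' -> output (2, 'c'), add 'cc' as idx 5
Step 6: w='cc' (idx 5), next='a' -> output (5, 'a'), add 'cca' as idx 6


Encoded: [(0, 'a'), (0, 'c'), (1, 'a'), (1, 'c'), (2, 'c'), (5, 'a')]


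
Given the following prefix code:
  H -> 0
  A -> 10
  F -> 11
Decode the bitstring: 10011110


Decoding step by step:
Bits 10 -> A
Bits 0 -> H
Bits 11 -> F
Bits 11 -> F
Bits 0 -> H


Decoded message: AHFFH


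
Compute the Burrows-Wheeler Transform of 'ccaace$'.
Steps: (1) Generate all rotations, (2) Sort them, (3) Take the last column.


Rotations (sorted):
  0: $ccaace -> last char: e
  1: aace$cc -> last char: c
  2: ace$cca -> last char: a
  3: caace$c -> last char: c
  4: ccaace$ -> last char: $
  5: ce$ccaa -> last char: a
  6: e$ccaac -> last char: c


BWT = ecac$ac


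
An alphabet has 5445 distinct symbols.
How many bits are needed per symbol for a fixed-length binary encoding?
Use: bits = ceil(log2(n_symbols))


log2(5445) = 12.4107
Bracket: 2^12 = 4096 < 5445 <= 2^13 = 8192
So ceil(log2(5445)) = 13

bits = ceil(log2(5445)) = ceil(12.4107) = 13 bits


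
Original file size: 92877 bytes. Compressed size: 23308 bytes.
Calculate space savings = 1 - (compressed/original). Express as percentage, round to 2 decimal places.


ratio = compressed/original = 23308/92877 = 0.250956
savings = 1 - ratio = 1 - 0.250956 = 0.749044
as a percentage: 0.749044 * 100 = 74.9%

Space savings = 1 - 23308/92877 = 74.9%


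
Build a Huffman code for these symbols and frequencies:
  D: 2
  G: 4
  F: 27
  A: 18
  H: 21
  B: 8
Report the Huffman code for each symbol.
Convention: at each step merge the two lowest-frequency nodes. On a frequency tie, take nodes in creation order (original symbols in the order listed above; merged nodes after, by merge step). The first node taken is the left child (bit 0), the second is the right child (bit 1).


Huffman tree construction:
Step 1: Merge D(2) + G(4) = 6
Step 2: Merge (D+G)(6) + B(8) = 14
Step 3: Merge ((D+G)+B)(14) + A(18) = 32
Step 4: Merge H(21) + F(27) = 48
Step 5: Merge (((D+G)+B)+A)(32) + (H+F)(48) = 80
Read each symbol's code off the tree from the root (left child = 0, right child = 1).

Codes:
  D: 0000 (length 4)
  G: 0001 (length 4)
  F: 11 (length 2)
  A: 01 (length 2)
  H: 10 (length 2)
  B: 001 (length 3)
Average code length: 180/80 = 2.2500 bits/symbol


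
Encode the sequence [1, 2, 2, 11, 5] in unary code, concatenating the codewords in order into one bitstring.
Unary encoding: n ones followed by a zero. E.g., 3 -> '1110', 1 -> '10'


Encode each number as n ones followed by a terminating 0:
  1 -> 10 (2 bits)
  2 -> 110 (3 bits)
  2 -> 110 (3 bits)
  11 -> 111111111110 (12 bits)
  5 -> 111110 (6 bits)
Total length = 2 + 3 + 3 + 12 + 6 = 26 bits.

Unary([1, 2, 2, 11, 5]) = 10110110111111111110111110 (26 bits)


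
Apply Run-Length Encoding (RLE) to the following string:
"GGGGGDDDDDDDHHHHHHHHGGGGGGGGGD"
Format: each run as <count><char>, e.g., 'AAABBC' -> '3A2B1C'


Scanning runs left to right:
  i=0: run of 'G' x 5 -> '5G'
  i=5: run of 'D' x 7 -> '7D'
  i=12: run of 'H' x 8 -> '8H'
  i=20: run of 'G' x 9 -> '9G'
  i=29: run of 'D' x 1 -> '1D'

RLE = 5G7D8H9G1D


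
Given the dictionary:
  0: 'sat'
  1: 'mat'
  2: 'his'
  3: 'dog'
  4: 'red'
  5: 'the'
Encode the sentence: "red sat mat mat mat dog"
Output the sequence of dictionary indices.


Look up each word in the dictionary:
  'red' -> 4
  'sat' -> 0
  'mat' -> 1
  'mat' -> 1
  'mat' -> 1
  'dog' -> 3

Encoded: [4, 0, 1, 1, 1, 3]


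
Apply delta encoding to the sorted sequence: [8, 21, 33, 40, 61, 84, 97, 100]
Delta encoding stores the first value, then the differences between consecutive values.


First value: 8
Deltas:
  21 - 8 = 13
  33 - 21 = 12
  40 - 33 = 7
  61 - 40 = 21
  84 - 61 = 23
  97 - 84 = 13
  100 - 97 = 3


Delta encoded: [8, 13, 12, 7, 21, 23, 13, 3]


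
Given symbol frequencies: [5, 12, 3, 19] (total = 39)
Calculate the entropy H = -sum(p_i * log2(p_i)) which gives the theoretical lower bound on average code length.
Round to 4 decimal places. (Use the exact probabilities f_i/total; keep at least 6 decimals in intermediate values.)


Per-symbol terms -p_i * log2(p_i) with p_i = f_i/39:
  p = 5/39 = 0.128205: log2(p) = -2.963474, -p*log2(p) = 0.379933
  p = 12/39 = 0.307692: log2(p) = -1.700440, -p*log2(p) = 0.523212
  p = 3/39 = 0.076923: log2(p) = -3.700440, -p*log2(p) = 0.284649
  p = 19/39 = 0.487179: log2(p) = -1.037475, -p*log2(p) = 0.505436
H = 0.379933 + 0.523212 + 0.284649 + 0.505436 = 1.693230

H = 1.6932 bits/symbol


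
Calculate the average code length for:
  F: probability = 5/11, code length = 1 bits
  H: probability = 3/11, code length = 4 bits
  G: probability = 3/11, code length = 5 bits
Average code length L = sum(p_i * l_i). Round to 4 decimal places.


Weighted contributions p_i * l_i:
  F: (5/11) * 1 = 5/11
  H: (3/11) * 4 = 12/11
  G: (3/11) * 5 = 15/11
Sum = (5 + 12 + 15)/11 = 32/11

L = 32/11 = 2.9091 bits/symbol


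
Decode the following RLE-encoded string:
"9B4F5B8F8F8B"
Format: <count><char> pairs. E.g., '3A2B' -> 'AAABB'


Expanding each <count><char> pair:
  9B -> 'BBBBBBBBB'
  4F -> 'FFFF'
  5B -> 'BBBBB'
  8F -> 'FFFFFFFF'
  8F -> 'FFFFFFFF'
  8B -> 'BBBBBBBB'

Decoded = BBBBBBBBBFFFFBBBBBFFFFFFFFFFFFFFFFBBBBBBBB


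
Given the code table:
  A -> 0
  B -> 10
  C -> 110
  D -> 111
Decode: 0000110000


Decoding:
0 -> A
0 -> A
0 -> A
0 -> A
110 -> C
0 -> A
0 -> A
0 -> A


Result: AAAACAAA


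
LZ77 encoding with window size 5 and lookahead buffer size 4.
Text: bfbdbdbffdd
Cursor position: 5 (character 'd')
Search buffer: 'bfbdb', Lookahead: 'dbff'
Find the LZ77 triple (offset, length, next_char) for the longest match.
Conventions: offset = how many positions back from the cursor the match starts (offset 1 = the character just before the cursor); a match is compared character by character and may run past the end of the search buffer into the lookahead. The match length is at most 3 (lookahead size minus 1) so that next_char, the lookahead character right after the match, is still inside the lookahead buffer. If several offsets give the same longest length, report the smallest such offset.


Try each offset into the search buffer:
  offset=1 (pos 4, char 'b'): match length 0
  offset=2 (pos 3, char 'd'): match length 2
  offset=3 (pos 2, char 'b'): match length 0
  offset=4 (pos 1, char 'f'): match length 0
  offset=5 (pos 0, char 'b'): match length 0
Longest match has length 2 at offset 2.
next_char = character at position 5 + 2 = 7 -> 'f'

Best match: offset=2, length=2 (matching 'db' starting at position 3)
LZ77 triple: (2, 2, 'f')


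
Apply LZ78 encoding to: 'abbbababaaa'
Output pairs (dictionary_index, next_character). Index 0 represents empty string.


LZ78 encoding steps:
Dictionary: {0: ''}
Step 1: w='' (idx 0), next='a' -> output (0, 'a'), add 'a' as idx 1
Step 2: w='' (idx 0), next='b' -> output (0, 'b'), add 'b' as idx 2
Step 3: w='b' (idx 2), next='b' -> output (2, 'b'), add 'bb' as idx 3
Step 4: w='a' (idx 1), next='b' -> output (1, 'b'), add 'ab' as idx 4
Step 5: w='ab' (idx 4), next='a' -> output (4, 'a'), add 'aba' as idx 5
Step 6: w='a' (idx 1), next='a' -> output (1, 'a'), add 'aa' as idx 6


Encoded: [(0, 'a'), (0, 'b'), (2, 'b'), (1, 'b'), (4, 'a'), (1, 'a')]


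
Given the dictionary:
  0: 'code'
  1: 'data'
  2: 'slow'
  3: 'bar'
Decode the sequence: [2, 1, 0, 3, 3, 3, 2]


Look up each index in the dictionary:
  2 -> 'slow'
  1 -> 'data'
  0 -> 'code'
  3 -> 'bar'
  3 -> 'bar'
  3 -> 'bar'
  2 -> 'slow'

Decoded: "slow data code bar bar bar slow"


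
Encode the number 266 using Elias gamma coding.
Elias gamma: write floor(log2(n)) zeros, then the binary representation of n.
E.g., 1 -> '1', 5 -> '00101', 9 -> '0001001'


num_bits = floor(log2(266)) + 1 = 9
leading_zeros = num_bits - 1 = 8
binary(266) = 100001010

Elias gamma(266) = '00000000' + '100001010' = 00000000100001010 (17 bits)


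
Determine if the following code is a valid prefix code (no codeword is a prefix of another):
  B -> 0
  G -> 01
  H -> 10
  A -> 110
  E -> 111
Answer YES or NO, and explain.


Checking each pair (does one codeword prefix another?):
  B='0' vs G='01': prefix -- VIOLATION

NO -- this is NOT a valid prefix code. B (0) is a prefix of G (01).


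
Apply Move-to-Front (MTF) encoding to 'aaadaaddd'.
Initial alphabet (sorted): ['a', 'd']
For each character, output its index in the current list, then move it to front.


MTF encoding:
'a': index 0 in ['a', 'd'] -> ['a', 'd']
'a': index 0 in ['a', 'd'] -> ['a', 'd']
'a': index 0 in ['a', 'd'] -> ['a', 'd']
'd': index 1 in ['a', 'd'] -> ['d', 'a']
'a': index 1 in ['d', 'a'] -> ['a', 'd']
'a': index 0 in ['a', 'd'] -> ['a', 'd']
'd': index 1 in ['a', 'd'] -> ['d', 'a']
'd': index 0 in ['d', 'a'] -> ['d', 'a']
'd': index 0 in ['d', 'a'] -> ['d', 'a']


Output: [0, 0, 0, 1, 1, 0, 1, 0, 0]


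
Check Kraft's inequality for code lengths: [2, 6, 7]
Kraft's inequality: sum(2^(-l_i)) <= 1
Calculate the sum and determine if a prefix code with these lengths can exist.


Sum = 2^(-2) + 2^(-6) + 2^(-7)
    = 0.25 + 0.015625 + 0.0078125
    = 35/128 = 0.2734375
Since 0.2734375 <= 1, Kraft's inequality IS satisfied.
A prefix code with these lengths CAN exist.

Kraft sum = 0.2734375. Satisfied.


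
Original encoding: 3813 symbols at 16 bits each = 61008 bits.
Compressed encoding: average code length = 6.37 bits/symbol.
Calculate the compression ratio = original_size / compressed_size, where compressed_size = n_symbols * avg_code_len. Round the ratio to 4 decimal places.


original_size = n_symbols * orig_bits = 3813 * 16 = 61008 bits
compressed_size = n_symbols * avg_code_len = 3813 * 6.37 = 24288.81 bits
ratio = original_size / compressed_size = 61008 / 24288.81 = 2.5118

Compression ratio = 2.5118


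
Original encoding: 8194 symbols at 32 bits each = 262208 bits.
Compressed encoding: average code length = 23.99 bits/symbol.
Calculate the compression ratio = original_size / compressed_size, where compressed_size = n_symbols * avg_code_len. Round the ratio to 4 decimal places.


original_size = n_symbols * orig_bits = 8194 * 32 = 262208 bits
compressed_size = n_symbols * avg_code_len = 8194 * 23.99 = 196574.06 bits
ratio = original_size / compressed_size = 262208 / 196574.06 = 1.3339

Compression ratio = 1.3339


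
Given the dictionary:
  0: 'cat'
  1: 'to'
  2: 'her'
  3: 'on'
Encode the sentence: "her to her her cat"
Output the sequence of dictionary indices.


Look up each word in the dictionary:
  'her' -> 2
  'to' -> 1
  'her' -> 2
  'her' -> 2
  'cat' -> 0

Encoded: [2, 1, 2, 2, 0]


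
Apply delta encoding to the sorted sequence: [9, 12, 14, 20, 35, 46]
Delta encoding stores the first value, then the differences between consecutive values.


First value: 9
Deltas:
  12 - 9 = 3
  14 - 12 = 2
  20 - 14 = 6
  35 - 20 = 15
  46 - 35 = 11


Delta encoded: [9, 3, 2, 6, 15, 11]
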